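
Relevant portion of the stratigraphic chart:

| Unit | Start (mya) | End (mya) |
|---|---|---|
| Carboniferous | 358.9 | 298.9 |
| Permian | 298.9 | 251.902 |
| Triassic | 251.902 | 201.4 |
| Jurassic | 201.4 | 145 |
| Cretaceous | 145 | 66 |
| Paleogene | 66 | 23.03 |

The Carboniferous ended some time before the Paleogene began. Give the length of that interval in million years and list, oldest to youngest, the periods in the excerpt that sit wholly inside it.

232.9 million years; Permian, Triassic, Jurassic, Cretaceous

End of Carboniferous = 298.9 Ma; start of Paleogene = 66 Ma.
Gap = 298.9 − 66 = 232.9 Myr.
Periods wholly inside 298.9–66 Ma: Permian (298.9–251.902), Triassic (251.902–201.4), Jurassic (201.4–145), Cretaceous (145–66).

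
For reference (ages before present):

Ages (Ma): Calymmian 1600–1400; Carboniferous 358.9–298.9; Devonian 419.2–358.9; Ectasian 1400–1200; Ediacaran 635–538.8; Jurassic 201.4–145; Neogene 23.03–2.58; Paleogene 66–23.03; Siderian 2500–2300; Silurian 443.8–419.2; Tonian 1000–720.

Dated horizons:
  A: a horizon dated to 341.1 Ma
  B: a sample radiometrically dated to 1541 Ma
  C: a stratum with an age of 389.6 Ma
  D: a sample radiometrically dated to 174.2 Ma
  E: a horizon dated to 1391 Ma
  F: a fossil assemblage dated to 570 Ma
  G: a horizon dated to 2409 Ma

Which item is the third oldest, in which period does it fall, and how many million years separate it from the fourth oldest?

E, in the Ectasian; 821 million years to F

Sorted oldest-first by Ma: G (2409), B (1541), E (1391), F (570), C (389.6), A (341.1), D (174.2).
The third oldest is E at 1391 Ma, which lies in 1400–1200 Ma: the Ectasian.
The fourth oldest is F at 570 Ma; separation = |1391 − 570| = 821 Myr.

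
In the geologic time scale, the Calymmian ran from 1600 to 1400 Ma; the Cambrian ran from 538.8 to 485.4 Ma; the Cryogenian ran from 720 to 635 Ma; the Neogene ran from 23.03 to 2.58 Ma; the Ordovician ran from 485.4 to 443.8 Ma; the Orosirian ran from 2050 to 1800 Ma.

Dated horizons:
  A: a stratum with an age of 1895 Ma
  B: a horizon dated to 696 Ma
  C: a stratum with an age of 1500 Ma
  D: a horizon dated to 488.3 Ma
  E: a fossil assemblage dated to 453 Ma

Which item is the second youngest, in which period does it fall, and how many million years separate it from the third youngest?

D, in the Cambrian; 207.7 million years to B

Sorted youngest-first by Ma: E (453), D (488.3), B (696), C (1500), A (1895).
The second youngest is D at 488.3 Ma, which lies in 538.8–485.4 Ma: the Cambrian.
The third youngest is B at 696 Ma; separation = |488.3 − 696| = 207.7 Myr.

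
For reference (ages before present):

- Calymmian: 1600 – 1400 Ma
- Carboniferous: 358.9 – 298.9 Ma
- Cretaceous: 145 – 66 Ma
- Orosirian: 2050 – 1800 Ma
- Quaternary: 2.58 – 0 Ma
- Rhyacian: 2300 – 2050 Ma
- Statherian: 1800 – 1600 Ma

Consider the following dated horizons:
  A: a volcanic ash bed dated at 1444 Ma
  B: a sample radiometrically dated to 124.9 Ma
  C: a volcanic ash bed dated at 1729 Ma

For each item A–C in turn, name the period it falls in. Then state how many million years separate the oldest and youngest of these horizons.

A: 1444 Ma lies in 1600–1400 Ma, so Calymmian.
B: 124.9 Ma lies in 145–66 Ma, so Cretaceous.
C: 1729 Ma lies in 1800–1600 Ma, so Statherian.
Oldest = 1729 Ma, youngest = 124.9 Ma → span 1604.1 Myr.

A — Calymmian; B — Cretaceous; C — Statherian; span 1604.1 million years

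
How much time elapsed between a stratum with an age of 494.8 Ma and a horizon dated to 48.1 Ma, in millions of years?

494.8 − 48.1 = 446.7 million years.

446.7 million years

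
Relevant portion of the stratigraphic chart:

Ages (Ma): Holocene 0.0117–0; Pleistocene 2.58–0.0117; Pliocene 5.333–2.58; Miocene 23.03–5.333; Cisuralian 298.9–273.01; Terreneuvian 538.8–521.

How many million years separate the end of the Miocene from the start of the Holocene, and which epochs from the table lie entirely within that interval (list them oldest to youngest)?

The Miocene closes at 5.333 Ma and the Holocene opens at 0.0117 Ma, so the interval is 5.333 − 0.0117 = 5.3213 Myr.
An epoch fits inside if it starts at or after 5.333 Ma and ends at or before 0.0117 Ma; oldest first that gives Pliocene, Pleistocene.

5.3213 million years; Pliocene, Pleistocene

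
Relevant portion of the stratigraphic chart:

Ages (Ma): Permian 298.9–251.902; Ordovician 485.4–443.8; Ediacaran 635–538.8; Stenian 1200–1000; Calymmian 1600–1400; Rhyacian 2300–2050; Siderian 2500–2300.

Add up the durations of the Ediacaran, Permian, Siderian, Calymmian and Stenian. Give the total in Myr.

743.198 million years

Each duration: Ediacaran = 96.2; Permian = 46.998; Siderian = 200; Calymmian = 200; Stenian = 200.
Sum: 96.2 + 46.998 + 200 + 200 + 200 = 743.198 Myr.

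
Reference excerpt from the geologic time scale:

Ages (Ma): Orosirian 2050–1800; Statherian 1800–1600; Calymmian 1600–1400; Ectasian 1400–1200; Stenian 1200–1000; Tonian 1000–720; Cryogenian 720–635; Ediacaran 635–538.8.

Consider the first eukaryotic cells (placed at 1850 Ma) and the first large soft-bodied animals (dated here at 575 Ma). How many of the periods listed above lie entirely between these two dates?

6

The older date is 1850 Ma and the younger is 575 Ma.
Periods with start < 1850 and end > 575 Ma: Statherian (1800–1600), Calymmian (1600–1400), Ectasian (1400–1200), Stenian (1200–1000), Tonian (1000–720), Cryogenian (720–635).
That is 6 complete periods.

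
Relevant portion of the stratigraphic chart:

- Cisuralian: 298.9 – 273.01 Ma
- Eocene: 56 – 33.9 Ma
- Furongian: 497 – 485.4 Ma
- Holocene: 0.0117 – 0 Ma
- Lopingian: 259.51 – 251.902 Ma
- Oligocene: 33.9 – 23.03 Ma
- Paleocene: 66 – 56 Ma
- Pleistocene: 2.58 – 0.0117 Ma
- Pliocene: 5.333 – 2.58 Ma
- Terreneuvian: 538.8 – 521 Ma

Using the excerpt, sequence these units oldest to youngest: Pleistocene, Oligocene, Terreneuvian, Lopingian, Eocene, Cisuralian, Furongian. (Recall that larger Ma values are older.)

Terreneuvian, then Furongian, then Cisuralian, then Lopingian, then Eocene, then Oligocene, then Pleistocene

Read off each span (Ma): Pleistocene 2.58–0.0117; Oligocene 33.9–23.03; Terreneuvian 538.8–521; Lopingian 259.51–251.902; Eocene 56–33.9; Cisuralian 298.9–273.01; Furongian 497–485.4.
Larger Ma is older, so oldest→youngest is Terreneuvian, Furongian, Cisuralian, Lopingian, Eocene, Oligocene, Pleistocene.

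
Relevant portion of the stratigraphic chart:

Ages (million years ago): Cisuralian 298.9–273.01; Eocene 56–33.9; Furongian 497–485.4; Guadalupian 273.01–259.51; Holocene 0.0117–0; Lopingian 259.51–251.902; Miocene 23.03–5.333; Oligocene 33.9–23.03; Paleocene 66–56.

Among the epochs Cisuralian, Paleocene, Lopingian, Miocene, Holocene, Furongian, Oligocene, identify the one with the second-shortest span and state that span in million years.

Durations: Cisuralian 25.89; Paleocene 10; Lopingian 7.608; Miocene 17.697; Holocene 0.0117; Furongian 11.6; Oligocene 10.87 Myr.
Sorted shortest-first: Holocene (0.0117), Lopingian (7.608), Paleocene (10), Oligocene (10.87), Furongian (11.6), Miocene (17.697), Cisuralian (25.89).
The second shortest is Lopingian at 7.608 Myr.

Lopingian, 7.608 million years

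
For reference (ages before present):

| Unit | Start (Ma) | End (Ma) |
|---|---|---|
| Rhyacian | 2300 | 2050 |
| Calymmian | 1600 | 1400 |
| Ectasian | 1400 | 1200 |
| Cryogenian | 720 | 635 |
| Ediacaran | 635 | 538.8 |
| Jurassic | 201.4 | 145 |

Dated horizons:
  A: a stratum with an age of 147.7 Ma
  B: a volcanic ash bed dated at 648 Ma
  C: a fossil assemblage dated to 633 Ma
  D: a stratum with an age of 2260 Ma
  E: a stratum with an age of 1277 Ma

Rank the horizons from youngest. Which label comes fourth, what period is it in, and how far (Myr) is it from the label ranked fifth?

E, in the Ectasian; 983 million years to D

Smaller Ma means younger, so youngest first: A 147.7 < C 633 < B 648 < E 1277 < D 2260.
Counting 4 along gives E (1277 Ma); the excerpt puts that inside the Ectasian, 1400–1200 Ma.
Next in line is D (2260 Ma), and 2260 − 1277 = 983 Myr.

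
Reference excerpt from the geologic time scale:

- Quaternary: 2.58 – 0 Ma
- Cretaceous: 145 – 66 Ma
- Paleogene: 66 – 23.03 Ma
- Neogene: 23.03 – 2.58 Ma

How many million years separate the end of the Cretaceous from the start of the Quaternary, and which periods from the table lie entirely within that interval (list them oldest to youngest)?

End of Cretaceous = 66 Ma; start of Quaternary = 2.58 Ma.
Gap = 66 − 2.58 = 63.42 Myr.
Periods wholly inside 66–2.58 Ma: Paleogene (66–23.03), Neogene (23.03–2.58).

63.42 million years; Paleogene, Neogene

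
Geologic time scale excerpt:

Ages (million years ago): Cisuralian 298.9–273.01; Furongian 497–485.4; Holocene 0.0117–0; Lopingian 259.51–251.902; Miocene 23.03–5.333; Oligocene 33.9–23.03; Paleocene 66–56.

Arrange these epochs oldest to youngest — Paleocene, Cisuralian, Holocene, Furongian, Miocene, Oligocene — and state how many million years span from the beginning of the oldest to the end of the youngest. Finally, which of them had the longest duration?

From the excerpt: Paleocene 66–56; Cisuralian 298.9–273.01; Holocene 0.0117–0; Furongian 497–485.4; Miocene 23.03–5.333; Oligocene 33.9–23.03 (Ma).
Larger Ma is earlier, so the oldest is Furongian and the youngest is Holocene; oldest to youngest: Furongian, Cisuralian, Paleocene, Oligocene, Miocene, Holocene.
Oldest start 497 minus youngest end 0 gives 497 Myr overall.
Individual lengths (start − end): Furongian 11.6; Cisuralian 25.89; Oligocene 10.87; Miocene 17.697; Paleocene 10; Holocene 0.0117. The largest is Cisuralian at 25.89 Myr.

Furongian, Cisuralian, Paleocene, Oligocene, Miocene, Holocene; total span 497 Myr; longest is Cisuralian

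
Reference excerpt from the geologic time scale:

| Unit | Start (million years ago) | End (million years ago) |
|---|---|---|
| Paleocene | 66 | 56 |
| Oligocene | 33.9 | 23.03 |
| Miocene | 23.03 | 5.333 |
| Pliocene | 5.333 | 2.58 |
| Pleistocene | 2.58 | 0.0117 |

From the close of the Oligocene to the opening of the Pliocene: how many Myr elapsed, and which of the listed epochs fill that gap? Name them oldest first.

17.697 million years; Miocene

End of Oligocene = 23.03 Ma; start of Pliocene = 5.333 Ma.
Gap = 23.03 − 5.333 = 17.697 Myr.
Epochs wholly inside 23.03–5.333 Ma: Miocene (23.03–5.333).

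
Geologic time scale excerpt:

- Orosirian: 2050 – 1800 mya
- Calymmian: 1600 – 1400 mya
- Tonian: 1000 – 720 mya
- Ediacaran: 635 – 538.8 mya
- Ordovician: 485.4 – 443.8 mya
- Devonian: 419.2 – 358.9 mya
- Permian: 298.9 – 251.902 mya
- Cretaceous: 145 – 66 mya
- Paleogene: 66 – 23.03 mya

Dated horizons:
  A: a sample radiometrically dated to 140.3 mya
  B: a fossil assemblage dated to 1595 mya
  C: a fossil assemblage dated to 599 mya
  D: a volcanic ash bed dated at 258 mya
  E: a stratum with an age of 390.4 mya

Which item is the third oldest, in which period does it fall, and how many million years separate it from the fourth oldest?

Larger Ma means older, so oldest first: B 1595 > C 599 > E 390.4 > D 258 > A 140.3.
Counting 3 along gives E (390.4 Ma); the excerpt puts that inside the Devonian, 419.2–358.9 Ma.
Next in line is D (258 Ma), and 390.4 − 258 = 132.4 Myr.

E, in the Devonian; 132.4 million years to D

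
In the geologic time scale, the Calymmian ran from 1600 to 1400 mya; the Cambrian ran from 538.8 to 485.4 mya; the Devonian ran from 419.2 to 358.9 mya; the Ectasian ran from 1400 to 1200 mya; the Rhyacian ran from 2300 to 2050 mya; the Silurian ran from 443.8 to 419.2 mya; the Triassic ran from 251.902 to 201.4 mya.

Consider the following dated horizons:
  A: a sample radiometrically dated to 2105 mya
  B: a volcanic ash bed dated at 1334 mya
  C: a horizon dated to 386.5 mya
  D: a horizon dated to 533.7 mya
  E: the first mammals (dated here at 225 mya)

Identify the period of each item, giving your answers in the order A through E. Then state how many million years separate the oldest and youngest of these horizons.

A: 2105 Ma lies in 2300–2050 Ma, so Rhyacian.
B: 1334 Ma lies in 1400–1200 Ma, so Ectasian.
C: 386.5 Ma lies in 419.2–358.9 Ma, so Devonian.
D: 533.7 Ma lies in 538.8–485.4 Ma, so Cambrian.
E: 225 Ma lies in 251.902–201.4 Ma, so Triassic.
Oldest = 2105 Ma, youngest = 225 Ma → span 1880 Myr.

A — Rhyacian; B — Ectasian; C — Devonian; D — Cambrian; E — Triassic; span 1880 million years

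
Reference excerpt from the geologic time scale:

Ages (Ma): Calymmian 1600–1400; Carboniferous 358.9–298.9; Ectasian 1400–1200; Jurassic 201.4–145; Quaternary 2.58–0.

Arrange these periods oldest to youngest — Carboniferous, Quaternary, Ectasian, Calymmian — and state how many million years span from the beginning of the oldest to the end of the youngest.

Calymmian → Ectasian → Carboniferous → Quaternary; total span 1600 Myr

Start ages (Ma): Calymmian 1600, Ectasian 1400, Carboniferous 358.9, Quaternary 2.58.
Ordered oldest to youngest: Calymmian, Ectasian, Carboniferous, Quaternary.
Span = 1600 − 0 = 1600 Myr.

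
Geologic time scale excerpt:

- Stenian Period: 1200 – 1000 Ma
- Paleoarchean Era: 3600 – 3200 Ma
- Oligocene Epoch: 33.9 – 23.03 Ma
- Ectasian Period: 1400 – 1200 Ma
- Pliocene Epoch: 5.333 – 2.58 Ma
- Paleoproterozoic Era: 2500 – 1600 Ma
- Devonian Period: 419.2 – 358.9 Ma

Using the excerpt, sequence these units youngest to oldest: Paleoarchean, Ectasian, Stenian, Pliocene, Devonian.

Sorting by start age (ascending Ma, since larger Ma = older): Pliocene start 5.333, Devonian start 419.2, Stenian start 1200, Ectasian start 1400, Paleoarchean start 3600.

Pliocene → Devonian → Stenian → Ectasian → Paleoarchean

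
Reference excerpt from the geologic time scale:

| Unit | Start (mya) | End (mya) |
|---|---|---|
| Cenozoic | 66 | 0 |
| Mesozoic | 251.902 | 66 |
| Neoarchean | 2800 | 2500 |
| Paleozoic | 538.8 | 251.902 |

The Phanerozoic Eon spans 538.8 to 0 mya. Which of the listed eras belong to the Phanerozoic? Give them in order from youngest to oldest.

Eras with both bounds inside 538.8–0 Ma: Cenozoic (66–0), Mesozoic (251.902–66), Paleozoic (538.8–251.902).

Cenozoic, Mesozoic, Paleozoic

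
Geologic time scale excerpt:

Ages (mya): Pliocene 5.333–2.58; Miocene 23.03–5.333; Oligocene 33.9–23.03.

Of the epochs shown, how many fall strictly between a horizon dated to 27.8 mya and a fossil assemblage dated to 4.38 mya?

27.8 Ma sits inside the Oligocene (33.9–23.03) and 4.38 Ma inside the Pliocene (5.333–2.58); neither of those is wholly between the two dates.
The listed epochs lying completely between them are Miocene — 1 in all.

1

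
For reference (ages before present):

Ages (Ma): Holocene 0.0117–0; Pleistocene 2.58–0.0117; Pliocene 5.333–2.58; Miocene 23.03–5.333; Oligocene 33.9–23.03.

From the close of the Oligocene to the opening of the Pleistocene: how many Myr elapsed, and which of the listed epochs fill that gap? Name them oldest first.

The Oligocene closes at 23.03 Ma and the Pleistocene opens at 2.58 Ma, so the interval is 23.03 − 2.58 = 20.45 Myr.
An epoch fits inside if it starts at or after 23.03 Ma and ends at or before 2.58 Ma; oldest first that gives Miocene, Pliocene.

20.45 million years; Miocene, Pliocene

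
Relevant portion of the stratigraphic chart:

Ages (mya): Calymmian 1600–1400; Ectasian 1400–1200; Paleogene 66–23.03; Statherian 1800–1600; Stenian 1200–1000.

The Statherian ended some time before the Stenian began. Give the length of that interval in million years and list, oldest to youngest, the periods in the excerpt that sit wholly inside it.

End of Statherian = 1600 Ma; start of Stenian = 1200 Ma.
Gap = 1600 − 1200 = 400 Myr.
Periods wholly inside 1600–1200 Ma: Calymmian (1600–1400), Ectasian (1400–1200).

400 million years; Calymmian, Ectasian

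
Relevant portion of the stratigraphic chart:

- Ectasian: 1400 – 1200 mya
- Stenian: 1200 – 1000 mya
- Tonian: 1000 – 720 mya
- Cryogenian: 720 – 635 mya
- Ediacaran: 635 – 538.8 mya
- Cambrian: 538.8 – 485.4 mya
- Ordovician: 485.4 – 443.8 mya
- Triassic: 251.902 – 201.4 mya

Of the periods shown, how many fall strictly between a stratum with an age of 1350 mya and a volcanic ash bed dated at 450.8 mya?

5

The older date is 1350 Ma and the younger is 450.8 Ma.
Periods with start < 1350 and end > 450.8 Ma: Stenian (1200–1000), Tonian (1000–720), Cryogenian (720–635), Ediacaran (635–538.8), Cambrian (538.8–485.4).
That is 5 complete periods.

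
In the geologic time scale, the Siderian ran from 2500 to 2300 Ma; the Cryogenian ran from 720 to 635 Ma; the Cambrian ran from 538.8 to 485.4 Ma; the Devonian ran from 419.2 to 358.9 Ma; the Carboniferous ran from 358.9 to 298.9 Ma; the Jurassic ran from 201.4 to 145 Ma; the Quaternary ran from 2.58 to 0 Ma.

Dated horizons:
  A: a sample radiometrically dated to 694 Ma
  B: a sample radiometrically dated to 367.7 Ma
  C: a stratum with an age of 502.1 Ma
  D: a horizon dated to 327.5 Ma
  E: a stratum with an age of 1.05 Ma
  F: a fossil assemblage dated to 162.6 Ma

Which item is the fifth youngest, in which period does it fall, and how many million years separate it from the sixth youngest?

Smaller Ma means younger, so youngest first: E 1.05 < F 162.6 < D 327.5 < B 367.7 < C 502.1 < A 694.
Counting 5 along gives C (502.1 Ma); the excerpt puts that inside the Cambrian, 538.8–485.4 Ma.
Next in line is A (694 Ma), and 694 − 502.1 = 191.9 Myr.

C, in the Cambrian; 191.9 million years to A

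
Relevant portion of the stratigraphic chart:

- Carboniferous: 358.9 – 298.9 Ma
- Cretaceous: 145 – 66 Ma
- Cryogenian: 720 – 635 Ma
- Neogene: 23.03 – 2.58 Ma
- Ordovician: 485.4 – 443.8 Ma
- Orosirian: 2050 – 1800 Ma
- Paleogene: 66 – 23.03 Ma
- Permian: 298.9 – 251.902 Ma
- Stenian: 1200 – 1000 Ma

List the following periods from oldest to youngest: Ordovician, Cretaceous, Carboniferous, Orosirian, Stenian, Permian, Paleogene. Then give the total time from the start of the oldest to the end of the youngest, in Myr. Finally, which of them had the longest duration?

From the excerpt: Ordovician 485.4–443.8; Cretaceous 145–66; Carboniferous 358.9–298.9; Orosirian 2050–1800; Stenian 1200–1000; Permian 298.9–251.902; Paleogene 66–23.03 (Ma).
Larger Ma is earlier, so the oldest is Orosirian and the youngest is Paleogene; oldest to youngest: Orosirian, Stenian, Ordovician, Carboniferous, Permian, Cretaceous, Paleogene.
Oldest start 2050 minus youngest end 23.03 gives 2026.97 Myr overall.
Individual lengths (start − end): Cretaceous 79; Ordovician 41.6; Carboniferous 60; Stenian 200; Orosirian 250; Permian 46.998; Paleogene 42.97. The largest is Orosirian at 250 Myr.

Orosirian → Stenian → Ordovician → Carboniferous → Permian → Cretaceous → Paleogene; total span 2026.97 Myr; longest is Orosirian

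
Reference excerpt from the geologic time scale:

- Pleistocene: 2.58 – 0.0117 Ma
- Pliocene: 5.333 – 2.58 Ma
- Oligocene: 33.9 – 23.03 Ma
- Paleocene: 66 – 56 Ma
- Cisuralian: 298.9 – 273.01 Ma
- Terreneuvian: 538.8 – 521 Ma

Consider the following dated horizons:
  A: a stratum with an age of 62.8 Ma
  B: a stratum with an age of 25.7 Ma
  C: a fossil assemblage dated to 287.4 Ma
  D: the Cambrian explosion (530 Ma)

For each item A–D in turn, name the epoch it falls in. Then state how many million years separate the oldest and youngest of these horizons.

A: 62.8 Ma lies in 66–56 Ma, so Paleocene.
B: 25.7 Ma lies in 33.9–23.03 Ma, so Oligocene.
C: 287.4 Ma lies in 298.9–273.01 Ma, so Cisuralian.
D: 530 Ma lies in 538.8–521 Ma, so Terreneuvian.
Oldest = 530 Ma, youngest = 25.7 Ma → span 504.3 Myr.

A — Paleocene; B — Oligocene; C — Cisuralian; D — Terreneuvian; span 504.3 million years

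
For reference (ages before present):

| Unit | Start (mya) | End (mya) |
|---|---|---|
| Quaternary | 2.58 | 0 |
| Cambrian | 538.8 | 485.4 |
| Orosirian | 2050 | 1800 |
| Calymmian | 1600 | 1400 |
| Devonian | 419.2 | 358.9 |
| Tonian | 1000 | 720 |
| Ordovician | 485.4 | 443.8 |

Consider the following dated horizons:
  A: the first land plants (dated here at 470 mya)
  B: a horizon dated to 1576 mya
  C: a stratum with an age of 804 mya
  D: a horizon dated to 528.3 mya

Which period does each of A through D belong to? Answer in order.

A — Ordovician; B — Calymmian; C — Tonian; D — Cambrian

Match each age against the start–end ranges in the excerpt: A = 470 Ma → Ordovician (485.4–443.8); B = 1576 Ma → Calymmian (1600–1400); C = 804 Ma → Tonian (1000–720); D = 528.3 Ma → Cambrian (538.8–485.4).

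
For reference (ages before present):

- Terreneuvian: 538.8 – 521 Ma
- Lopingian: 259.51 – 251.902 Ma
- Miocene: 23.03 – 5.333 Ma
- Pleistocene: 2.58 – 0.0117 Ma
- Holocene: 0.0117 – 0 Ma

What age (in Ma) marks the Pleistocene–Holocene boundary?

0.0117 Ma

The Pleistocene ends and the Holocene begins at 0.0117 Ma.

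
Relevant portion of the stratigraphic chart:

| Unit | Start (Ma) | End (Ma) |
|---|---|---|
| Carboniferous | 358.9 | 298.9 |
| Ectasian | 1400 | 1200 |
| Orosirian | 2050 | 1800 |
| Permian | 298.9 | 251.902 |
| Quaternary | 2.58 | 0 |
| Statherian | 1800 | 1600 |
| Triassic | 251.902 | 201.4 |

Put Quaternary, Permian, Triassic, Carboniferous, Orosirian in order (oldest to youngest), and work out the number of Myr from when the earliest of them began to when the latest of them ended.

From the excerpt: Quaternary 2.58–0; Permian 298.9–251.902; Triassic 251.902–201.4; Carboniferous 358.9–298.9; Orosirian 2050–1800 (Ma).
Larger Ma is earlier, so the oldest is Orosirian and the youngest is Quaternary; oldest to youngest: Orosirian, Carboniferous, Permian, Triassic, Quaternary.
Oldest start 2050 minus youngest end 0 gives 2050 Myr overall.

Orosirian, Carboniferous, Permian, Triassic, Quaternary; total span 2050 Myr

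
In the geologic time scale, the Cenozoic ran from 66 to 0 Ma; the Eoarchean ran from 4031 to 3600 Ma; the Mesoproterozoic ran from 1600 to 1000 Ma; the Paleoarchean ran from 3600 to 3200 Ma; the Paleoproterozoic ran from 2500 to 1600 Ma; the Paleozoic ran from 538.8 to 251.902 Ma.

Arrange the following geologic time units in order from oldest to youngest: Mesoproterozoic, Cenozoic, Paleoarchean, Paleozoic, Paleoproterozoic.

The oldest of these is Paleoarchean (starts 3600 Ma) and the youngest is Cenozoic (ends 0 Ma).
In between, by decreasing start age: Paleoproterozoic (2500), Mesoproterozoic (1600), Paleozoic (538.8).

Paleoarchean, Paleoproterozoic, Mesoproterozoic, Paleozoic, Cenozoic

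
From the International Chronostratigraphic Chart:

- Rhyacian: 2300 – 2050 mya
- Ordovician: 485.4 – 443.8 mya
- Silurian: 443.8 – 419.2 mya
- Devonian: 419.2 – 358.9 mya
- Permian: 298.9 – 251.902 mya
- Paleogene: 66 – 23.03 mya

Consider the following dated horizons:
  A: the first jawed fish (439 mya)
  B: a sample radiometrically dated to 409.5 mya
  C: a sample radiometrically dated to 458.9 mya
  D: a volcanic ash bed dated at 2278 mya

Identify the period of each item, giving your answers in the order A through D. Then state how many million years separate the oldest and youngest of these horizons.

A — Silurian; B — Devonian; C — Ordovician; D — Rhyacian; span 1868.5 million years

A: 439 Ma lies in 443.8–419.2 Ma, so Silurian.
B: 409.5 Ma lies in 419.2–358.9 Ma, so Devonian.
C: 458.9 Ma lies in 485.4–443.8 Ma, so Ordovician.
D: 2278 Ma lies in 2300–2050 Ma, so Rhyacian.
Oldest = 2278 Ma, youngest = 409.5 Ma → span 1868.5 Myr.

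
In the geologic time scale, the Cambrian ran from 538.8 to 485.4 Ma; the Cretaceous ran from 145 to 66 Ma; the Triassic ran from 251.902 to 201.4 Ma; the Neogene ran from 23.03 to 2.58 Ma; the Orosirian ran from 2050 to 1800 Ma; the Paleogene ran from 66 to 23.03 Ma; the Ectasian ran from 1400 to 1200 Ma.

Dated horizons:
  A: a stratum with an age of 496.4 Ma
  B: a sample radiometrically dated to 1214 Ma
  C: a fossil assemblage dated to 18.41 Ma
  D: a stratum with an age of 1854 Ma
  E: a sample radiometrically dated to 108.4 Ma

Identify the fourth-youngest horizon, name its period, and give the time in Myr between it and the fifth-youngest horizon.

B, in the Ectasian; 640 million years to D

Smaller Ma means younger, so youngest first: C 18.41 < E 108.4 < A 496.4 < B 1214 < D 1854.
Counting 4 along gives B (1214 Ma); the excerpt puts that inside the Ectasian, 1400–1200 Ma.
Next in line is D (1854 Ma), and 1854 − 1214 = 640 Myr.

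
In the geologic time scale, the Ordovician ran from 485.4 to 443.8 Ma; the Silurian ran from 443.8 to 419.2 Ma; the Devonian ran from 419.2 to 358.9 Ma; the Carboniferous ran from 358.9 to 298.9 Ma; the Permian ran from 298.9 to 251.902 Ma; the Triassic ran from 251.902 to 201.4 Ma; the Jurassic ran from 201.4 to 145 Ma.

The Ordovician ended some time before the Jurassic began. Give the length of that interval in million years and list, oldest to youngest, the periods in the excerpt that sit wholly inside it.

End of Ordovician = 443.8 Ma; start of Jurassic = 201.4 Ma.
Gap = 443.8 − 201.4 = 242.4 Myr.
Periods wholly inside 443.8–201.4 Ma: Silurian (443.8–419.2), Devonian (419.2–358.9), Carboniferous (358.9–298.9), Permian (298.9–251.902), Triassic (251.902–201.4).

242.4 million years; Silurian, Devonian, Carboniferous, Permian, Triassic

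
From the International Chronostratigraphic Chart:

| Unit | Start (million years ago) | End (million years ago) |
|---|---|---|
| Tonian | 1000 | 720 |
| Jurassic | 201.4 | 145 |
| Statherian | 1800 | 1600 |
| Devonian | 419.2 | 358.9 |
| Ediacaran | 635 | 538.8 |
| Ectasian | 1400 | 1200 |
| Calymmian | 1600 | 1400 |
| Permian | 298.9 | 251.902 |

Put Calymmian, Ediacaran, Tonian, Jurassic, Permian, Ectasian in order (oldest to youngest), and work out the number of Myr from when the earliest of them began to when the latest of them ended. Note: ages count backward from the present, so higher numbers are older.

From the excerpt: Calymmian 1600–1400; Ediacaran 635–538.8; Tonian 1000–720; Jurassic 201.4–145; Permian 298.9–251.902; Ectasian 1400–1200 (Ma).
Larger Ma is earlier, so the oldest is Calymmian and the youngest is Jurassic; oldest to youngest: Calymmian, Ectasian, Tonian, Ediacaran, Permian, Jurassic.
Oldest start 1600 minus youngest end 145 gives 1455 Myr overall.

Calymmian, Ectasian, Tonian, Ediacaran, Permian, Jurassic; total span 1455 Myr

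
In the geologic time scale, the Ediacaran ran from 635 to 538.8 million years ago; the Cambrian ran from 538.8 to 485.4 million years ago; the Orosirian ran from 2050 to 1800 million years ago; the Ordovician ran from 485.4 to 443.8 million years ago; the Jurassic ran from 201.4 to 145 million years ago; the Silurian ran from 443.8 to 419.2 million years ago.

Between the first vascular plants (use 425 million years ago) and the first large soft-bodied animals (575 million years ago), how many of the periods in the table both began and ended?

2

The older date is 575 Ma and the younger is 425 Ma.
Periods with start < 575 and end > 425 Ma: Cambrian (538.8–485.4), Ordovician (485.4–443.8).
That is 2 complete periods.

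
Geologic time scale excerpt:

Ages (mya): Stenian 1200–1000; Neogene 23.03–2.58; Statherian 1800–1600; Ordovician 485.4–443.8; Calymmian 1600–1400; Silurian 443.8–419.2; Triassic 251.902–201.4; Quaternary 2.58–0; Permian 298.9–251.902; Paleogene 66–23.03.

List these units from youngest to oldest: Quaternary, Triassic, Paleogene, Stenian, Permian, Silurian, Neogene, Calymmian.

Quaternary, Neogene, Paleogene, Triassic, Permian, Silurian, Stenian, Calymmian

Sorting by start age (ascending Ma, since larger Ma = older): Quaternary start 2.58, Neogene start 23.03, Paleogene start 66, Triassic start 251.902, Permian start 298.9, Silurian start 443.8, Stenian start 1200, Calymmian start 1600.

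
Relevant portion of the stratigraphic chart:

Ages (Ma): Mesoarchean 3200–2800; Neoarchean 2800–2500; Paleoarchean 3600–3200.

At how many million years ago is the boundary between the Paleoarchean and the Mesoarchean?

The Paleoarchean ends and the Mesoarchean begins at 3200 Ma.

3200 Ma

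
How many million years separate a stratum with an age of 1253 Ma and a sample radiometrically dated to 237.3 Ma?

1253 − 237.3 = 1015.7 million years.

1015.7 million years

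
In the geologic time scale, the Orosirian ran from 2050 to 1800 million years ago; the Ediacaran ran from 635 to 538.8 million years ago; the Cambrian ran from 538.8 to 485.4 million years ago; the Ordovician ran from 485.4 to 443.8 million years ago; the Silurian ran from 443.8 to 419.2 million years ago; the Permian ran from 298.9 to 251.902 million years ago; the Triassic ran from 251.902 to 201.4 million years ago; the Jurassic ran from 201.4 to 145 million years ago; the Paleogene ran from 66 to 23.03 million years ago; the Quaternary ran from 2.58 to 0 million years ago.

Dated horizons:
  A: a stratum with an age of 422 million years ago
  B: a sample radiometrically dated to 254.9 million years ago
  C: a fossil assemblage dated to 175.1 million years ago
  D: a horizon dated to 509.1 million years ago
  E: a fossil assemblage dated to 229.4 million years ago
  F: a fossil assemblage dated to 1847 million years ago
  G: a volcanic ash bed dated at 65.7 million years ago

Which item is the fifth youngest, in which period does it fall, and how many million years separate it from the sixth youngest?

A, in the Silurian; 87.1 million years to D

Sorted youngest-first by Ma: G (65.7), C (175.1), E (229.4), B (254.9), A (422), D (509.1), F (1847).
The fifth youngest is A at 422 Ma, which lies in 443.8–419.2 Ma: the Silurian.
The sixth youngest is D at 509.1 Ma; separation = |422 − 509.1| = 87.1 Myr.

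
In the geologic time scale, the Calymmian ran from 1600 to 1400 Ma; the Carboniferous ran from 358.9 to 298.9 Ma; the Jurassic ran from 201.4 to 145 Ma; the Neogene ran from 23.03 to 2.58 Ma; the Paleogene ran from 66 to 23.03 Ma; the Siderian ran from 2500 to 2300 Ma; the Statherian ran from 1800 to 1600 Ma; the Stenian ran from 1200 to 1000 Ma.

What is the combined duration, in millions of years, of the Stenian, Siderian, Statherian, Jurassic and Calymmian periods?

Each duration: Stenian = 200; Siderian = 200; Statherian = 200; Jurassic = 56.4; Calymmian = 200.
Sum: 200 + 200 + 200 + 56.4 + 200 = 856.4 Myr.

856.4 million years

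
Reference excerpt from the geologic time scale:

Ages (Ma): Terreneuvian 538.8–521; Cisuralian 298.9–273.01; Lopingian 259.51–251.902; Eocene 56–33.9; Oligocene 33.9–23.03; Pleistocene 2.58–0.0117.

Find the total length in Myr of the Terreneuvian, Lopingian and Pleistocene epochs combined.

Duration is start − end for each: (538.8 − 521) + (259.51 − 251.902) + (2.58 − 0.0117).
That is 17.8 + 7.608 + 2.5683, which totals 27.9763 million years.

27.9763 million years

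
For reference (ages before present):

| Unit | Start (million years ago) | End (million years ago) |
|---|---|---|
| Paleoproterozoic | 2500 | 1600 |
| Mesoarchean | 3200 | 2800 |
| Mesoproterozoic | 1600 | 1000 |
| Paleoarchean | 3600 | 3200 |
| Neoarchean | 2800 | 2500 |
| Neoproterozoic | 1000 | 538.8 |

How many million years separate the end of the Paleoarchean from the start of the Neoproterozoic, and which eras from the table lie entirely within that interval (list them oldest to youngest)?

The Paleoarchean closes at 3200 Ma and the Neoproterozoic opens at 1000 Ma, so the interval is 3200 − 1000 = 2200 Myr.
An era fits inside if it starts at or after 3200 Ma and ends at or before 1000 Ma; oldest first that gives Mesoarchean, Neoarchean, Paleoproterozoic, Mesoproterozoic.

2200 million years; Mesoarchean, Neoarchean, Paleoproterozoic, Mesoproterozoic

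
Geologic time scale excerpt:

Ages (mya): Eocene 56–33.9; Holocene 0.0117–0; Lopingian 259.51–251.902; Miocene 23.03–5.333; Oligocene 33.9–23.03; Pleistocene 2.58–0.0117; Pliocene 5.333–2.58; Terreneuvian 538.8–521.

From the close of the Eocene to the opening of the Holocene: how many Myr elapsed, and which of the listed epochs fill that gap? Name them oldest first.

End of Eocene = 33.9 Ma; start of Holocene = 0.0117 Ma.
Gap = 33.9 − 0.0117 = 33.8883 Myr.
Epochs wholly inside 33.9–0.0117 Ma: Oligocene (33.9–23.03), Miocene (23.03–5.333), Pliocene (5.333–2.58), Pleistocene (2.58–0.0117).

33.8883 million years; Oligocene, Miocene, Pliocene, Pleistocene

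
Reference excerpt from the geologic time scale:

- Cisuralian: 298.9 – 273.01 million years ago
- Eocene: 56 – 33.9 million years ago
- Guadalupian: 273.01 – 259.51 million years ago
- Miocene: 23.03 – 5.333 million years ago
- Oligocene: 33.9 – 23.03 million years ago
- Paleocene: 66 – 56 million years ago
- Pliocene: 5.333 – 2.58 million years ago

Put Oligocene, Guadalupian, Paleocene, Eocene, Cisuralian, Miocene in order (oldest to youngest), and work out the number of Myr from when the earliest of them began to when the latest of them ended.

From the excerpt: Oligocene 33.9–23.03; Guadalupian 273.01–259.51; Paleocene 66–56; Eocene 56–33.9; Cisuralian 298.9–273.01; Miocene 23.03–5.333 (Ma).
Larger Ma is earlier, so the oldest is Cisuralian and the youngest is Miocene; oldest to youngest: Cisuralian, Guadalupian, Paleocene, Eocene, Oligocene, Miocene.
Oldest start 298.9 minus youngest end 5.333 gives 293.567 Myr overall.

Cisuralian → Guadalupian → Paleocene → Eocene → Oligocene → Miocene; total span 293.567 Myr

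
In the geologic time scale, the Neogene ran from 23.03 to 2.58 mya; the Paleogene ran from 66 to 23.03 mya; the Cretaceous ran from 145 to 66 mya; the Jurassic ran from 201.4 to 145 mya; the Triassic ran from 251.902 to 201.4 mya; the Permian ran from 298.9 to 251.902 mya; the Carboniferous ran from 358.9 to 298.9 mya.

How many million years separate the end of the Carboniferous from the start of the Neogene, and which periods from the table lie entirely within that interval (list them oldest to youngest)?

End of Carboniferous = 298.9 Ma; start of Neogene = 23.03 Ma.
Gap = 298.9 − 23.03 = 275.87 Myr.
Periods wholly inside 298.9–23.03 Ma: Permian (298.9–251.902), Triassic (251.902–201.4), Jurassic (201.4–145), Cretaceous (145–66), Paleogene (66–23.03).

275.87 million years; Permian, Triassic, Jurassic, Cretaceous, Paleogene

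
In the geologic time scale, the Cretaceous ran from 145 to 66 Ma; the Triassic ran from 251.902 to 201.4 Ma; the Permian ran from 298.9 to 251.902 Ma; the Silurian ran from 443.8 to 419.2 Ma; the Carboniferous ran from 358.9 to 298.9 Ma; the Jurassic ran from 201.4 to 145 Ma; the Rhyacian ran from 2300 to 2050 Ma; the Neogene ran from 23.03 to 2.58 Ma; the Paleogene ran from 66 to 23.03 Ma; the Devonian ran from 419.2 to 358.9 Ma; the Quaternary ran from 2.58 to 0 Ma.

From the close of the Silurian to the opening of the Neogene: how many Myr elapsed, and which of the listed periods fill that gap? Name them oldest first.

End of Silurian = 419.2 Ma; start of Neogene = 23.03 Ma.
Gap = 419.2 − 23.03 = 396.17 Myr.
Periods wholly inside 419.2–23.03 Ma: Devonian (419.2–358.9), Carboniferous (358.9–298.9), Permian (298.9–251.902), Triassic (251.902–201.4), Jurassic (201.4–145), Cretaceous (145–66), Paleogene (66–23.03).

396.17 million years; Devonian, Carboniferous, Permian, Triassic, Jurassic, Cretaceous, Paleogene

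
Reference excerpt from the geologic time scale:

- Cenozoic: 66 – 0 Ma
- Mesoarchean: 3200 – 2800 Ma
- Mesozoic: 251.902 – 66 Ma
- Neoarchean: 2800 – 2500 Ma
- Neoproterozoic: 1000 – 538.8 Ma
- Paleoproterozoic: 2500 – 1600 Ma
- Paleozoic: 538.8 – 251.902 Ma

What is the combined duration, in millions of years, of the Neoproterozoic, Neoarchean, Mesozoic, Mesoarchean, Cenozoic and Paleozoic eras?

Each duration: Neoproterozoic = 461.2; Neoarchean = 300; Mesozoic = 185.902; Mesoarchean = 400; Cenozoic = 66; Paleozoic = 286.898.
Sum: 461.2 + 300 + 185.902 + 400 + 66 + 286.898 = 1700 Myr.

1700 million years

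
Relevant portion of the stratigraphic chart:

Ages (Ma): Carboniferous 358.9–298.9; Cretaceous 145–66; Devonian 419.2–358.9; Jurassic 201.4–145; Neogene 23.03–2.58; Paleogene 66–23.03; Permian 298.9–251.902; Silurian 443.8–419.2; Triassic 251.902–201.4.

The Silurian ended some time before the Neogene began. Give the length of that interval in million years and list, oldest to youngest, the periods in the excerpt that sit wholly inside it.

The Silurian closes at 419.2 Ma and the Neogene opens at 23.03 Ma, so the interval is 419.2 − 23.03 = 396.17 Myr.
A period fits inside if it starts at or after 419.2 Ma and ends at or before 23.03 Ma; oldest first that gives Devonian, Carboniferous, Permian, Triassic, Jurassic, Cretaceous, Paleogene.

396.17 million years; Devonian, Carboniferous, Permian, Triassic, Jurassic, Cretaceous, Paleogene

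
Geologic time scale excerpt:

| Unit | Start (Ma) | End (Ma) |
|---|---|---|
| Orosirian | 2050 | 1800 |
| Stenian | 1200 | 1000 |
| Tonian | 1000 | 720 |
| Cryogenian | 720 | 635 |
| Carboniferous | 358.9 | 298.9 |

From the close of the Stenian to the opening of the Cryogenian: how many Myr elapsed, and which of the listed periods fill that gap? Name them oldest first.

280 million years; Tonian

The Stenian closes at 1000 Ma and the Cryogenian opens at 720 Ma, so the interval is 1000 − 720 = 280 Myr.
A period fits inside if it starts at or after 1000 Ma and ends at or before 720 Ma; oldest first that gives Tonian.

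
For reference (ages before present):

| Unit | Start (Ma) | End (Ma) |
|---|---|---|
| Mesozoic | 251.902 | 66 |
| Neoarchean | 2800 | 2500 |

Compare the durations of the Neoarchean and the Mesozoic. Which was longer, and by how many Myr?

Neoarchean: 2800 − 2500 = 300 Myr.
Mesozoic: 251.902 − 66 = 185.902 Myr.
Difference: 300 − 185.902 = 114.098 Myr, so the Neoarchean was longer.

Neoarchean, by 114.098 million years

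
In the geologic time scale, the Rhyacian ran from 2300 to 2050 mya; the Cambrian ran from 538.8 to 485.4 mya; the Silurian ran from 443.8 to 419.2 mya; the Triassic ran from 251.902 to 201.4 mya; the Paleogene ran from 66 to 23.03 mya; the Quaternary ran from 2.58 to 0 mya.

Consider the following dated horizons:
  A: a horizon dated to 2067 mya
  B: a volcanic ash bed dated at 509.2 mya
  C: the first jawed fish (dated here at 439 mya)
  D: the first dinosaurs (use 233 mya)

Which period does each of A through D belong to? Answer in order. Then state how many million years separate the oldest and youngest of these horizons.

A: 2067 Ma lies in 2300–2050 Ma, so Rhyacian.
B: 509.2 Ma lies in 538.8–485.4 Ma, so Cambrian.
C: 439 Ma lies in 443.8–419.2 Ma, so Silurian.
D: 233 Ma lies in 251.902–201.4 Ma, so Triassic.
Oldest = 2067 Ma, youngest = 233 Ma → span 1834 Myr.

A — Rhyacian; B — Cambrian; C — Silurian; D — Triassic; span 1834 million years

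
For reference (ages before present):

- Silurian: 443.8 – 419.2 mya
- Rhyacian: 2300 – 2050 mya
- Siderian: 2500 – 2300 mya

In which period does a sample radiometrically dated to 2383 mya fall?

2383 Ma lies between 2500 and 2300 Ma, so it falls in the Siderian.

Siderian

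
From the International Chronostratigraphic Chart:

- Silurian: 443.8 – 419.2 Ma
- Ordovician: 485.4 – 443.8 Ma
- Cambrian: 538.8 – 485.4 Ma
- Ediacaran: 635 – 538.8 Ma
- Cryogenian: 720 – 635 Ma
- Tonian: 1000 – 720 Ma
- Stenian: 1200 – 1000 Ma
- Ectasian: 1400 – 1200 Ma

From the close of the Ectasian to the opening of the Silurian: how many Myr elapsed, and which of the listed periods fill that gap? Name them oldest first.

End of Ectasian = 1200 Ma; start of Silurian = 443.8 Ma.
Gap = 1200 − 443.8 = 756.2 Myr.
Periods wholly inside 1200–443.8 Ma: Stenian (1200–1000), Tonian (1000–720), Cryogenian (720–635), Ediacaran (635–538.8), Cambrian (538.8–485.4), Ordovician (485.4–443.8).

756.2 million years; Stenian, Tonian, Cryogenian, Ediacaran, Cambrian, Ordovician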